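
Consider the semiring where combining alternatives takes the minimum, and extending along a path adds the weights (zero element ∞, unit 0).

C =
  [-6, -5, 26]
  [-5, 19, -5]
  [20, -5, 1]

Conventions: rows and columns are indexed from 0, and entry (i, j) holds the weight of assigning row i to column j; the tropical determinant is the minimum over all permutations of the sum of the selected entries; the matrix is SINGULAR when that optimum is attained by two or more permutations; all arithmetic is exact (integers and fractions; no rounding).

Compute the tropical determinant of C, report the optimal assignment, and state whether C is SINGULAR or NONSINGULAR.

σ = (0, 1, 2): (-6) + 19 + 1 = 14
σ = (0, 2, 1): (-6) + (-5) + (-5) = -16
σ = (1, 0, 2): (-5) + (-5) + 1 = -9
σ = (1, 2, 0): (-5) + (-5) + 20 = 10
σ = (2, 0, 1): 26 + (-5) + (-5) = 16
σ = (2, 1, 0): 26 + 19 + 20 = 65
Optimal value attained by: σ = (0, 2, 1).
Answer: det⊕(C) = -16; verdict: NONSINGULAR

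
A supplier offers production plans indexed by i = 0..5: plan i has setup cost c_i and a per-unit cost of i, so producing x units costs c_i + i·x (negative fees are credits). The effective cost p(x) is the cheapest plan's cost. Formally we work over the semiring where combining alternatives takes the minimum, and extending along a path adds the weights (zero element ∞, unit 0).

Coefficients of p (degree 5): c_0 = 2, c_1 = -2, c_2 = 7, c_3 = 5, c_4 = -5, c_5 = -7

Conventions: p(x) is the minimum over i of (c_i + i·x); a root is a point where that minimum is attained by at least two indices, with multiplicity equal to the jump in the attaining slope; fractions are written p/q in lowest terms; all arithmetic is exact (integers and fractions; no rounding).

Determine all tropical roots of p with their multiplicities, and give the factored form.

hull edge (i=0, c=2) to (i=1, c=-2): slope -4, span 1
hull edge (i=1, c=-2) to (i=5, c=-7): slope -5/4, span 4
Factored form: p(x) = -7 ⊗ (x ⊕ 5/4) ⊗ (x ⊕ 5/4) ⊗ (x ⊕ 5/4) ⊗ (x ⊕ 5/4) ⊗ (x ⊕ 4)
Answer: roots = 5/4 (mult 4), 4 (mult 1)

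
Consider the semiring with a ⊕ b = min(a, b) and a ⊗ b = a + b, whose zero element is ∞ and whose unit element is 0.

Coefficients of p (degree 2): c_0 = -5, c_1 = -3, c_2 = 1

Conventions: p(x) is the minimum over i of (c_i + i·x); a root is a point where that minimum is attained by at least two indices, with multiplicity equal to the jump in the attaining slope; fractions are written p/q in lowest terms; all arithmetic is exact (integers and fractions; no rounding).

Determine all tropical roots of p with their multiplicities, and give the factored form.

hull edge (i=0, c=-5) to (i=1, c=-3): slope 2, span 1
hull edge (i=1, c=-3) to (i=2, c=1): slope 4, span 1
Factored form: p(x) = 1 ⊗ (x ⊕ (-4)) ⊗ (x ⊕ (-2))
Answer: roots = -4 (mult 1), -2 (mult 1)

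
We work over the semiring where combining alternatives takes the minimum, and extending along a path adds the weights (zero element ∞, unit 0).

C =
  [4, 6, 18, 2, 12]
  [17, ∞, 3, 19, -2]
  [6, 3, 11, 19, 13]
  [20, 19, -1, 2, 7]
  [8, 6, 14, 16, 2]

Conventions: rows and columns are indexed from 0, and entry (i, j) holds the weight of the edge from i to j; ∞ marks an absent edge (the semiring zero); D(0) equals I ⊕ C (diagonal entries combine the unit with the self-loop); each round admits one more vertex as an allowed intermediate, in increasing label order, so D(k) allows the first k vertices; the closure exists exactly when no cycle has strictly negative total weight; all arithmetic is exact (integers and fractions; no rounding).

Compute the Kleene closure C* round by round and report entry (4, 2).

D(0):
  [0, 6, 18, 2, 12]
  [17, 0, 3, 19, -2]
  [6, 3, 0, 19, 13]
  [20, 19, -1, 0, 7]
  [8, 6, 14, 16, 0]
D(1):
  [0, 6, 18, 2, 12]
  [17, 0, 3, 19, -2]
  [6, 3, 0, 8, 13]
  [20, 19, -1, 0, 7]
  [8, 6, 14, 10, 0]
D(2):
  [0, 6, 9, 2, 4]
  [17, 0, 3, 19, -2]
  [6, 3, 0, 8, 1]
  [20, 19, -1, 0, 7]
  [8, 6, 9, 10, 0]
D(3):
  [0, 6, 9, 2, 4]
  [9, 0, 3, 11, -2]
  [6, 3, 0, 8, 1]
  [5, 2, -1, 0, 0]
  [8, 6, 9, 10, 0]
D(4):
  [0, 4, 1, 2, 2]
  [9, 0, 3, 11, -2]
  [6, 3, 0, 8, 1]
  [5, 2, -1, 0, 0]
  [8, 6, 9, 10, 0]
D(5):
  [0, 4, 1, 2, 2]
  [6, 0, 3, 8, -2]
  [6, 3, 0, 8, 1]
  [5, 2, -1, 0, 0]
  [8, 6, 9, 10, 0]
Answer: C*[4][2] = 9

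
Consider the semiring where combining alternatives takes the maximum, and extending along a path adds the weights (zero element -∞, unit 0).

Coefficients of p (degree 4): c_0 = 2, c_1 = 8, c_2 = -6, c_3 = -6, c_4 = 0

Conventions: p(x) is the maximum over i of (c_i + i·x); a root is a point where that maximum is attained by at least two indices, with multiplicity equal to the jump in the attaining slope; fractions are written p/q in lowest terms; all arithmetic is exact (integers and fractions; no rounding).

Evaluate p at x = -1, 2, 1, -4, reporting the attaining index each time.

p(-1) = max(2+0·(-1)=2, 8+1·(-1)=7, -6+2·(-1)=-8, -6+3·(-1)=-9, 0+4·(-1)=-4) = 7 (attained by i=1)
p(2) = max(2+0·2=2, 8+1·2=10, -6+2·2=-2, -6+3·2=0, 0+4·2=8) = 10 (attained by i=1)
p(1) = max(2+0·1=2, 8+1·1=9, -6+2·1=-4, -6+3·1=-3, 0+4·1=4) = 9 (attained by i=1)
p(-4) = max(2+0·(-4)=2, 8+1·(-4)=4, -6+2·(-4)=-14, -6+3·(-4)=-18, 0+4·(-4)=-16) = 4 (attained by i=1)
Answer: p(-1) = 7; p(2) = 10; p(1) = 9; p(-4) = 4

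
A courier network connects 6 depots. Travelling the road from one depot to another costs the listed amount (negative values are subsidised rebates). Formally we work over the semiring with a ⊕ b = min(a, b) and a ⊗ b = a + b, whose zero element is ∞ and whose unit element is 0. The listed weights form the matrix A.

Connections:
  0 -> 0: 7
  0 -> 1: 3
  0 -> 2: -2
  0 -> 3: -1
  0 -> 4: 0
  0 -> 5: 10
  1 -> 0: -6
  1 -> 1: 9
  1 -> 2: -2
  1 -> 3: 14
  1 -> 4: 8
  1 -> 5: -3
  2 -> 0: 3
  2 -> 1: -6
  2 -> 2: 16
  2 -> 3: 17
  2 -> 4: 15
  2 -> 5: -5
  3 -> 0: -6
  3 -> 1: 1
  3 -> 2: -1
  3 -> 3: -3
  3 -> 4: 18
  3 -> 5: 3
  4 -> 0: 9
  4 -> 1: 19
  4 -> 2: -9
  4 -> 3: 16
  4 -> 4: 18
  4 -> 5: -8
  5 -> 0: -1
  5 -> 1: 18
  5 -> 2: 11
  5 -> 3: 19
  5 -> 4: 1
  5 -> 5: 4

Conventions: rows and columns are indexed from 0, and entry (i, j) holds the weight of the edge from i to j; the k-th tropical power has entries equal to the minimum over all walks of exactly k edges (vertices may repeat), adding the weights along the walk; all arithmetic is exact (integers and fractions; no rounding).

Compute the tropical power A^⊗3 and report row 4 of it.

A^⊗2:
  [-7, -8, -9, -4, 7, -8]
  [-4, -8, -8, -7, -6, -7]
  [-12, 3, -8, 2, -4, -9]
  [-9, -7, -8, -7, -6, -6]
  [-9, -15, 3, 8, -7, -14]
  [3, 2, -8, -2, -1, -7]
A^⊗3:
  [-14, -15, -10, -8, -7, -14]
  [-14, -14, -15, -10, -6, -14]
  [-10, -14, -14, -13, -12, -13]
  [-13, -14, -15, -10, -9, -14]
  [-21, -6, -17, -10, -13, -18]
  [-8, -14, -10, -5, -6, -13]
Answer: row 4 of A^⊗3 = [-21, -6, -17, -10, -13, -18]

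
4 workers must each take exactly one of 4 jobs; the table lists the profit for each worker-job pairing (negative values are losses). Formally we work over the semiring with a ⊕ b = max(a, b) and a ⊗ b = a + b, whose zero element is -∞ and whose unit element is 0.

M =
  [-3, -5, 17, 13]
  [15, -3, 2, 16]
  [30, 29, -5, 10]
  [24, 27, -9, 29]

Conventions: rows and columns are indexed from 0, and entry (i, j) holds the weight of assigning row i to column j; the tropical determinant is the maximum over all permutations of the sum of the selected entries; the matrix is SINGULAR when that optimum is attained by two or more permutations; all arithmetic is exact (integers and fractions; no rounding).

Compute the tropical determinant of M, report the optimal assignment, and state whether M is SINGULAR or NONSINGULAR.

σ = (0, 1, 2, 3): (-3) + (-3) + (-5) + 29 = 18
σ = (0, 1, 3, 2): (-3) + (-3) + 10 + (-9) = -5
σ = (0, 2, 1, 3): (-3) + 2 + 29 + 29 = 57
σ = (0, 2, 3, 1): (-3) + 2 + 10 + 27 = 36
σ = (0, 3, 1, 2): (-3) + 16 + 29 + (-9) = 33
σ = (0, 3, 2, 1): (-3) + 16 + (-5) + 27 = 35
σ = (1, 0, 2, 3): (-5) + 15 + (-5) + 29 = 34
σ = (1, 0, 3, 2): (-5) + 15 + 10 + (-9) = 11
σ = (1, 2, 0, 3): (-5) + 2 + 30 + 29 = 56
σ = (1, 2, 3, 0): (-5) + 2 + 10 + 24 = 31
σ = (1, 3, 0, 2): (-5) + 16 + 30 + (-9) = 32
σ = (1, 3, 2, 0): (-5) + 16 + (-5) + 24 = 30
σ = (2, 0, 1, 3): 17 + 15 + 29 + 29 = 90
σ = (2, 0, 3, 1): 17 + 15 + 10 + 27 = 69
σ = (2, 1, 0, 3): 17 + (-3) + 30 + 29 = 73
σ = (2, 1, 3, 0): 17 + (-3) + 10 + 24 = 48
σ = (2, 3, 0, 1): 17 + 16 + 30 + 27 = 90
σ = (2, 3, 1, 0): 17 + 16 + 29 + 24 = 86
σ = (3, 0, 1, 2): 13 + 15 + 29 + (-9) = 48
σ = (3, 0, 2, 1): 13 + 15 + (-5) + 27 = 50
σ = (3, 1, 0, 2): 13 + (-3) + 30 + (-9) = 31
σ = (3, 1, 2, 0): 13 + (-3) + (-5) + 24 = 29
σ = (3, 2, 0, 1): 13 + 2 + 30 + 27 = 72
σ = (3, 2, 1, 0): 13 + 2 + 29 + 24 = 68
Optimal value attained by: σ = (2, 0, 1, 3).
Answer: det⊕(M) = 90; verdict: SINGULAR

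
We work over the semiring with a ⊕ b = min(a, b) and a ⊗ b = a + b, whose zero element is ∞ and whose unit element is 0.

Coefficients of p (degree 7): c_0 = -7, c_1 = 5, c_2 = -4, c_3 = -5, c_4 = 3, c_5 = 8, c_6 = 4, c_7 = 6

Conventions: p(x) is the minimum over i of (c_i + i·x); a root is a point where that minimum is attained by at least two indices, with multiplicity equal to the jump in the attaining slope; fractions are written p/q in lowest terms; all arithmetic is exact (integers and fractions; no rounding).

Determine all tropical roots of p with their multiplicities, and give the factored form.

hull edge (i=0, c=-7) to (i=3, c=-5): slope 2/3, span 3
hull edge (i=3, c=-5) to (i=7, c=6): slope 11/4, span 4
Factored form: p(x) = 6 ⊗ (x ⊕ (-11/4)) ⊗ (x ⊕ (-11/4)) ⊗ (x ⊕ (-11/4)) ⊗ (x ⊕ (-11/4)) ⊗ (x ⊕ (-2/3)) ⊗ (x ⊕ (-2/3)) ⊗ (x ⊕ (-2/3))
Answer: roots = -11/4 (mult 4), -2/3 (mult 3)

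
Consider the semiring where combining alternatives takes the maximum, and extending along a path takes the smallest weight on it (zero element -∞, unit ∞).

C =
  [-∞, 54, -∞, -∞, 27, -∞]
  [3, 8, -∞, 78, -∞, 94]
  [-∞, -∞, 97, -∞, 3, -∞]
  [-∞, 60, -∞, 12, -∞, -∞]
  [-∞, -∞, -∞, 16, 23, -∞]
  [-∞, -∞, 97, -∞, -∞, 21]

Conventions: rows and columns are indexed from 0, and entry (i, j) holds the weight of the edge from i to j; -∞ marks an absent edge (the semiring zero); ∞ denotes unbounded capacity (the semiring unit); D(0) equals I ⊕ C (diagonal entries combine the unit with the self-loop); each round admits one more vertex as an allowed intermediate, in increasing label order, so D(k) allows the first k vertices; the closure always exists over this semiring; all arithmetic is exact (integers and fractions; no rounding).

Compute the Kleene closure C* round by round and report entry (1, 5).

D(0):
  [∞, 54, -∞, -∞, 27, -∞]
  [3, ∞, -∞, 78, -∞, 94]
  [-∞, -∞, ∞, -∞, 3, -∞]
  [-∞, 60, -∞, ∞, -∞, -∞]
  [-∞, -∞, -∞, 16, ∞, -∞]
  [-∞, -∞, 97, -∞, -∞, ∞]
D(1):
  [∞, 54, -∞, -∞, 27, -∞]
  [3, ∞, -∞, 78, 3, 94]
  [-∞, -∞, ∞, -∞, 3, -∞]
  [-∞, 60, -∞, ∞, -∞, -∞]
  [-∞, -∞, -∞, 16, ∞, -∞]
  [-∞, -∞, 97, -∞, -∞, ∞]
D(2):
  [∞, 54, -∞, 54, 27, 54]
  [3, ∞, -∞, 78, 3, 94]
  [-∞, -∞, ∞, -∞, 3, -∞]
  [3, 60, -∞, ∞, 3, 60]
  [-∞, -∞, -∞, 16, ∞, -∞]
  [-∞, -∞, 97, -∞, -∞, ∞]
D(3):
  [∞, 54, -∞, 54, 27, 54]
  [3, ∞, -∞, 78, 3, 94]
  [-∞, -∞, ∞, -∞, 3, -∞]
  [3, 60, -∞, ∞, 3, 60]
  [-∞, -∞, -∞, 16, ∞, -∞]
  [-∞, -∞, 97, -∞, 3, ∞]
D(4):
  [∞, 54, -∞, 54, 27, 54]
  [3, ∞, -∞, 78, 3, 94]
  [-∞, -∞, ∞, -∞, 3, -∞]
  [3, 60, -∞, ∞, 3, 60]
  [3, 16, -∞, 16, ∞, 16]
  [-∞, -∞, 97, -∞, 3, ∞]
D(5):
  [∞, 54, -∞, 54, 27, 54]
  [3, ∞, -∞, 78, 3, 94]
  [3, 3, ∞, 3, 3, 3]
  [3, 60, -∞, ∞, 3, 60]
  [3, 16, -∞, 16, ∞, 16]
  [3, 3, 97, 3, 3, ∞]
D(6):
  [∞, 54, 54, 54, 27, 54]
  [3, ∞, 94, 78, 3, 94]
  [3, 3, ∞, 3, 3, 3]
  [3, 60, 60, ∞, 3, 60]
  [3, 16, 16, 16, ∞, 16]
  [3, 3, 97, 3, 3, ∞]
Answer: C*[1][5] = 94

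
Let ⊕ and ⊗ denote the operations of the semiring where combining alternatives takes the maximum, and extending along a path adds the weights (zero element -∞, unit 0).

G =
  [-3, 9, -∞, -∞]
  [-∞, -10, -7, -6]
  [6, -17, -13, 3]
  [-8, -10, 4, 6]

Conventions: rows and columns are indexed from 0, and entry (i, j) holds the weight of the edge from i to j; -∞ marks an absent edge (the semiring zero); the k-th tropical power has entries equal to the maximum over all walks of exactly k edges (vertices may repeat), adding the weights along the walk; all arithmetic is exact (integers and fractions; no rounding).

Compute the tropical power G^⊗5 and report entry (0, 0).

G^⊗2:
  [-6, 6, 2, 3]
  [-1, -16, -2, 0]
  [3, 15, 7, 9]
  [10, 1, 10, 12]
G^⊗3:
  [8, 3, 7, 9]
  [4, 8, 4, 6]
  [13, 12, 13, 15]
  [16, 19, 16, 18]
G^⊗4:
  [13, 17, 13, 15]
  [10, 13, 10, 12]
  [19, 22, 19, 21]
  [22, 25, 22, 24]
G^⊗5:
  [19, 22, 19, 21]
  [16, 19, 16, 18]
  [25, 28, 25, 27]
  [28, 31, 28, 30]
Key observation: the optimum is the walk 0->1->3->3->2->0, with weight 9 + (-6) + 6 + 4 + 6 = 19.
Optimal value attained by: walk 0->1->3->3->2->0.
Answer: (G^⊗5)[0][0] = 19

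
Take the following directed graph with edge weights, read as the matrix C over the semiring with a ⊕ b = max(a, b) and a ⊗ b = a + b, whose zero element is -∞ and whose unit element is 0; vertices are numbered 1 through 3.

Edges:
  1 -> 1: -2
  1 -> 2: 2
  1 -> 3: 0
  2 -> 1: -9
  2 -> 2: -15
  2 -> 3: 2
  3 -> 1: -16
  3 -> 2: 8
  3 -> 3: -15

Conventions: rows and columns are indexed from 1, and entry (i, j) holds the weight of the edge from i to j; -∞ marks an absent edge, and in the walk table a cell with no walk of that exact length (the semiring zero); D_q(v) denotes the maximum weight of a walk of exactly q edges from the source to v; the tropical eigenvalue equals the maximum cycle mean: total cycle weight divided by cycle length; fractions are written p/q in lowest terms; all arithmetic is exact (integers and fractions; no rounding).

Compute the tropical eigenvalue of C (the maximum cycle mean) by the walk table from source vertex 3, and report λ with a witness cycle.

q=0: [-∞, -∞, 0]
q=1: [-16, 8, -15]
q=2: [-1, -7, 10]
q=3: [-3, 18, -1]
Optimal cycle mean attained by: cycle 2->3->2, total 2 + 8, length 2.
Answer: λ = 5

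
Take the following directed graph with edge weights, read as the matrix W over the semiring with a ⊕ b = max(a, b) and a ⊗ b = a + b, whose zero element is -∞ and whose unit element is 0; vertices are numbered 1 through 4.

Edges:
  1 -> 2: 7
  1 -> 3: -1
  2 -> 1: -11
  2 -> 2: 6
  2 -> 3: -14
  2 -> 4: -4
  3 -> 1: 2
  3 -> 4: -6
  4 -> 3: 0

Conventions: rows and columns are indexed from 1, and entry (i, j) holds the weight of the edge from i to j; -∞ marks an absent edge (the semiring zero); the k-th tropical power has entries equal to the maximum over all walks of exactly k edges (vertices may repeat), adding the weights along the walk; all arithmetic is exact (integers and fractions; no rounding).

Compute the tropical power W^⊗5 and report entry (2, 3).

W^⊗2:
  [1, 13, -7, 3]
  [-5, 12, -4, 2]
  [-∞, 9, 1, -∞]
  [2, -∞, -∞, -6]
W^⊗3:
  [2, 19, 3, 9]
  [1, 18, 2, 8]
  [3, 15, -5, 5]
  [-∞, 9, 1, -∞]
W^⊗4:
  [8, 25, 9, 15]
  [7, 24, 8, 14]
  [4, 21, 5, 11]
  [3, 15, -5, 5]
W^⊗5:
  [14, 31, 15, 21]
  [13, 30, 14, 20]
  [10, 27, 11, 17]
  [4, 21, 5, 11]
Key observation: the optimum is the walk 2->2->2->2->4->3, with weight 6 + 6 + 6 + (-4) + 0 = 14.
Optimal value attained by: walk 2->2->2->2->4->3.
Answer: (W^⊗5)[2][3] = 14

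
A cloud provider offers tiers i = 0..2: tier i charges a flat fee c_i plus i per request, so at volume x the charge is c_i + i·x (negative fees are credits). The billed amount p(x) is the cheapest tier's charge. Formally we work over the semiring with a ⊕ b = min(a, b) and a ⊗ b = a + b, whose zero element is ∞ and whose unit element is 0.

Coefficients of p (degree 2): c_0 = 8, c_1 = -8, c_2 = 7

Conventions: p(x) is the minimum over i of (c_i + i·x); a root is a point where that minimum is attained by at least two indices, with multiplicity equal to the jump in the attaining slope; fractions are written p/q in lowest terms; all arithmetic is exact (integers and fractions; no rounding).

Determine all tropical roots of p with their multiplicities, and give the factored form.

hull edge (i=0, c=8) to (i=1, c=-8): slope -16, span 1
hull edge (i=1, c=-8) to (i=2, c=7): slope 15, span 1
Factored form: p(x) = 7 ⊗ (x ⊕ (-15)) ⊗ (x ⊕ 16)
Answer: roots = -15 (mult 1), 16 (mult 1)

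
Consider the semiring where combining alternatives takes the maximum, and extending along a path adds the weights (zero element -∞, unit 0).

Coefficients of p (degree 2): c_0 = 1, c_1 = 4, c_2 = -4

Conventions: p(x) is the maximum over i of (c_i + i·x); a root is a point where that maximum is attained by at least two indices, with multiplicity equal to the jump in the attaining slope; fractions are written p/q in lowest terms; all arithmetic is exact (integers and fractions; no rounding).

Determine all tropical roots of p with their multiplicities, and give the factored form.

hull edge (i=0, c=1) to (i=1, c=4): slope 3, span 1
hull edge (i=1, c=4) to (i=2, c=-4): slope -8, span 1
Factored form: p(x) = -4 ⊗ (x ⊕ (-3)) ⊗ (x ⊕ 8)
Answer: roots = -3 (mult 1), 8 (mult 1)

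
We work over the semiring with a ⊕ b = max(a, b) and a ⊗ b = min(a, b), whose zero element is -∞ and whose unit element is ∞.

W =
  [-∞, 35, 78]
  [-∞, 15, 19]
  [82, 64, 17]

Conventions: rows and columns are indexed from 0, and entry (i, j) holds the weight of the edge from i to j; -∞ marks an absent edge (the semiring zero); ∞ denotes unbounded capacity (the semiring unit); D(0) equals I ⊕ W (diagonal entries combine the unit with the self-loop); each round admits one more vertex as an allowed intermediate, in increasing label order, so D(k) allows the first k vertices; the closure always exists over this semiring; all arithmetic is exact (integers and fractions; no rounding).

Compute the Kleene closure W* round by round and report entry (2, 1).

D(0):
  [∞, 35, 78]
  [-∞, ∞, 19]
  [82, 64, ∞]
D(1):
  [∞, 35, 78]
  [-∞, ∞, 19]
  [82, 64, ∞]
D(2):
  [∞, 35, 78]
  [-∞, ∞, 19]
  [82, 64, ∞]
D(3):
  [∞, 64, 78]
  [19, ∞, 19]
  [82, 64, ∞]
Answer: W*[2][1] = 64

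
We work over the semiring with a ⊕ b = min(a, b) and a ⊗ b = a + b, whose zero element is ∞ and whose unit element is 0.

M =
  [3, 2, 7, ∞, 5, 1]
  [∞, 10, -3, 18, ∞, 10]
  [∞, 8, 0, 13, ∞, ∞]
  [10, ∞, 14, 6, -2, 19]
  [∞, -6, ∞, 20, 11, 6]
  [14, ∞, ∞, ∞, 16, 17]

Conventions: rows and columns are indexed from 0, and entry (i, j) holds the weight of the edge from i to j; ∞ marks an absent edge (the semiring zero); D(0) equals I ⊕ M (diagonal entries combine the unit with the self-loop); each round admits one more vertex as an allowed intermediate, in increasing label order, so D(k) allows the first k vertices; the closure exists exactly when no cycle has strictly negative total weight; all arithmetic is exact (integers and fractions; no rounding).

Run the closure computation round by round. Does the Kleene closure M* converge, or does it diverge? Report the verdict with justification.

D(0):
  [0, 2, 7, ∞, 5, 1]
  [∞, 0, -3, 18, ∞, 10]
  [∞, 8, 0, 13, ∞, ∞]
  [10, ∞, 14, 0, -2, 19]
  [∞, -6, ∞, 20, 0, 6]
  [14, ∞, ∞, ∞, 16, 0]
D(1):
  [0, 2, 7, ∞, 5, 1]
  [∞, 0, -3, 18, ∞, 10]
  [∞, 8, 0, 13, ∞, ∞]
  [10, 12, 14, 0, -2, 11]
  [∞, -6, ∞, 20, 0, 6]
  [14, 16, 21, ∞, 16, 0]
D(2):
  [0, 2, -1, 20, 5, 1]
  [∞, 0, -3, 18, ∞, 10]
  [∞, 8, 0, 13, ∞, 18]
  [10, 12, 9, 0, -2, 11]
  [∞, -6, -9, 12, 0, 4]
  [14, 16, 13, 34, 16, 0]
D(3):
  [0, 2, -1, 12, 5, 1]
  [∞, 0, -3, 10, ∞, 10]
  [∞, 8, 0, 13, ∞, 18]
  [10, 12, 9, 0, -2, 11]
  [∞, -6, -9, 4, 0, 4]
  [14, 16, 13, 26, 16, 0]
D(4):
  [0, 2, -1, 12, 5, 1]
  [20, 0, -3, 10, 8, 10]
  [23, 8, 0, 13, 11, 18]
  [10, 12, 9, 0, -2, 11]
  [14, -6, -9, 4, 0, 4]
  [14, 16, 13, 26, 16, 0]
D(5):
  [0, -1, -4, 9, 5, 1]
  [20, 0, -3, 10, 8, 10]
  [23, 5, 0, 13, 11, 15]
  [10, -8, -11, 0, -2, 2]
  [14, -6, -9, 4, 0, 4]
  [14, 10, 7, 20, 16, 0]
D(6):
  [0, -1, -4, 9, 5, 1]
  [20, 0, -3, 10, 8, 10]
  [23, 5, 0, 13, 11, 15]
  [10, -8, -11, 0, -2, 2]
  [14, -6, -9, 4, 0, 4]
  [14, 10, 7, 20, 16, 0]
Key observation: every diagonal entry stays at the unit through all rounds, so no improving cycle exists.
Answer: CONVERGES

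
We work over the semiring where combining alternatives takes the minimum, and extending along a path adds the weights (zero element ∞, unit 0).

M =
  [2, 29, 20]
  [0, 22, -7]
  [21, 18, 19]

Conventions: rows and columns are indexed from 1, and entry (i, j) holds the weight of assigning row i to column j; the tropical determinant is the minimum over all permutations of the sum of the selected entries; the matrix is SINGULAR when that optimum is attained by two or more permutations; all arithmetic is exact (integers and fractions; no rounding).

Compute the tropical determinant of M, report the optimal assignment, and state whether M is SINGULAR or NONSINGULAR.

σ = (1, 2, 3): 2 + 22 + 19 = 43
σ = (1, 3, 2): 2 + (-7) + 18 = 13
σ = (2, 1, 3): 29 + 0 + 19 = 48
σ = (2, 3, 1): 29 + (-7) + 21 = 43
σ = (3, 1, 2): 20 + 0 + 18 = 38
σ = (3, 2, 1): 20 + 22 + 21 = 63
Optimal value attained by: σ = (1, 3, 2).
Answer: det⊕(M) = 13; verdict: NONSINGULAR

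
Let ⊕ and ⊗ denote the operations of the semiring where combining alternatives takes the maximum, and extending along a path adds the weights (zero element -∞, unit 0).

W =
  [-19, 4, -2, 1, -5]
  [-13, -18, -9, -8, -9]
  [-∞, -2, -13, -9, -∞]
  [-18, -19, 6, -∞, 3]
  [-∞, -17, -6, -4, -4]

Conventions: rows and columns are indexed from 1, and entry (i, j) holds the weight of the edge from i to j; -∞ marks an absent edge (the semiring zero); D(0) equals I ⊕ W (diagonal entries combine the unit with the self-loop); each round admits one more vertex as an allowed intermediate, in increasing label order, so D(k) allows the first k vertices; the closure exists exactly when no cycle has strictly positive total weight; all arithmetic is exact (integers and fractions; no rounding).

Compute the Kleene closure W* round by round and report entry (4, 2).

D(0):
  [0, 4, -2, 1, -5]
  [-13, 0, -9, -8, -9]
  [-∞, -2, 0, -9, -∞]
  [-18, -19, 6, 0, 3]
  [-∞, -17, -6, -4, 0]
D(1):
  [0, 4, -2, 1, -5]
  [-13, 0, -9, -8, -9]
  [-∞, -2, 0, -9, -∞]
  [-18, -14, 6, 0, 3]
  [-∞, -17, -6, -4, 0]
D(2):
  [0, 4, -2, 1, -5]
  [-13, 0, -9, -8, -9]
  [-15, -2, 0, -9, -11]
  [-18, -14, 6, 0, 3]
  [-30, -17, -6, -4, 0]
D(3):
  [0, 4, -2, 1, -5]
  [-13, 0, -9, -8, -9]
  [-15, -2, 0, -9, -11]
  [-9, 4, 6, 0, 3]
  [-21, -8, -6, -4, 0]
D(4):
  [0, 5, 7, 1, 4]
  [-13, 0, -2, -8, -5]
  [-15, -2, 0, -9, -6]
  [-9, 4, 6, 0, 3]
  [-13, 0, 2, -4, 0]
D(5):
  [0, 5, 7, 1, 4]
  [-13, 0, -2, -8, -5]
  [-15, -2, 0, -9, -6]
  [-9, 4, 6, 0, 3]
  [-13, 0, 2, -4, 0]
Answer: W*[4][2] = 4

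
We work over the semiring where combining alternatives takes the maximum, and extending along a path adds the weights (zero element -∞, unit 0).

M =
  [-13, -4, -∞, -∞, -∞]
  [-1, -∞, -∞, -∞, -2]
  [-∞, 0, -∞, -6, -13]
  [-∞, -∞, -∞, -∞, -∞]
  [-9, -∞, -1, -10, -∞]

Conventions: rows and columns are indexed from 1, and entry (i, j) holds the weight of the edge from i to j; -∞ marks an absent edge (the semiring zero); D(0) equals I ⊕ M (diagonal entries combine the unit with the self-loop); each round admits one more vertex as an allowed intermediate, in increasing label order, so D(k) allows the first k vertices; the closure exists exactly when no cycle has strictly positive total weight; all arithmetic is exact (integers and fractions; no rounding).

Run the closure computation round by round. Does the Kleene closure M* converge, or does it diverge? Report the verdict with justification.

D(0):
  [0, -4, -∞, -∞, -∞]
  [-1, 0, -∞, -∞, -2]
  [-∞, 0, 0, -6, -13]
  [-∞, -∞, -∞, 0, -∞]
  [-9, -∞, -1, -10, 0]
D(1):
  [0, -4, -∞, -∞, -∞]
  [-1, 0, -∞, -∞, -2]
  [-∞, 0, 0, -6, -13]
  [-∞, -∞, -∞, 0, -∞]
  [-9, -13, -1, -10, 0]
D(2):
  [0, -4, -∞, -∞, -6]
  [-1, 0, -∞, -∞, -2]
  [-1, 0, 0, -6, -2]
  [-∞, -∞, -∞, 0, -∞]
  [-9, -13, -1, -10, 0]
D(3):
  [0, -4, -∞, -∞, -6]
  [-1, 0, -∞, -∞, -2]
  [-1, 0, 0, -6, -2]
  [-∞, -∞, -∞, 0, -∞]
  [-2, -1, -1, -7, 0]
D(4):
  [0, -4, -∞, -∞, -6]
  [-1, 0, -∞, -∞, -2]
  [-1, 0, 0, -6, -2]
  [-∞, -∞, -∞, 0, -∞]
  [-2, -1, -1, -7, 0]
D(5):
  [0, -4, -7, -13, -6]
  [-1, 0, -3, -9, -2]
  [-1, 0, 0, -6, -2]
  [-∞, -∞, -∞, 0, -∞]
  [-2, -1, -1, -7, 0]
Key observation: every diagonal entry stays at the unit through all rounds, so no improving cycle exists.
Answer: CONVERGES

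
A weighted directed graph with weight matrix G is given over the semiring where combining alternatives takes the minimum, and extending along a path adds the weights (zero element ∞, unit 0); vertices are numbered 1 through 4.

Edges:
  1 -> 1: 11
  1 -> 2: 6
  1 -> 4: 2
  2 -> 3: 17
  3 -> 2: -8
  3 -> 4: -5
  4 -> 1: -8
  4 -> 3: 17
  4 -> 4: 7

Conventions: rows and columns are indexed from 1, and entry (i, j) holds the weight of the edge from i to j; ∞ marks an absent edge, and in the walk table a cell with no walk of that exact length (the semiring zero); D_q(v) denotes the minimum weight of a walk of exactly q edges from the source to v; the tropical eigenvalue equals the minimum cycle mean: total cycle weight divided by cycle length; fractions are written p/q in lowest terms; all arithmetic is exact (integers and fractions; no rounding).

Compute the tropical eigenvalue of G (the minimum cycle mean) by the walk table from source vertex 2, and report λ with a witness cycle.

q=0: [∞, 0, ∞, ∞]
q=1: [∞, ∞, 17, ∞]
q=2: [∞, 9, ∞, 12]
q=3: [4, ∞, 26, 19]
q=4: [11, 10, 36, 6]
Optimal cycle mean attained by: cycle 1->4->1, total 2 + (-8), length 2.
Answer: λ = -3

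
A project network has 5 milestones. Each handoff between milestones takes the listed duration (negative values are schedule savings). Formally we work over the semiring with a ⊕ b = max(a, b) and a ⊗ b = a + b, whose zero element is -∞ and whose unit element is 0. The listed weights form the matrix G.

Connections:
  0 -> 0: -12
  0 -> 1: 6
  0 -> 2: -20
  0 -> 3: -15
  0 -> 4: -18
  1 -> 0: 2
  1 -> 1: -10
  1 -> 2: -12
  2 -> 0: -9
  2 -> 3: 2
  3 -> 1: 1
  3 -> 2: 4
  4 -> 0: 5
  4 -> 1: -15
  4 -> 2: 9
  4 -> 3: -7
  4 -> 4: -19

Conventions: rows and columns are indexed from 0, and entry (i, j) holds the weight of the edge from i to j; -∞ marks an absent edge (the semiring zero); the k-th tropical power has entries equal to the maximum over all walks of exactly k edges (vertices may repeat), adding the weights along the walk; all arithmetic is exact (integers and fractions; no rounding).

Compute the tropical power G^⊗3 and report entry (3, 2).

G^⊗2:
  [8, -4, -6, -18, -30]
  [-8, 8, -18, -10, -16]
  [-21, 3, 6, -24, -27]
  [3, -9, -11, 6, -∞]
  [0, 11, -3, 11, -13]
G^⊗3:
  [-2, 14, -12, -4, -10]
  [10, -2, -4, -16, -26]
  [5, -7, -9, 8, -39]
  [-7, 9, 10, -9, -15]
  [13, 12, 15, -1, -18]
Key observation: the optimum is the walk 3->2->3->2, with weight 4 + 2 + 4 = 10.
Optimal value attained by: walk 3->2->3->2.
Answer: (G^⊗3)[3][2] = 10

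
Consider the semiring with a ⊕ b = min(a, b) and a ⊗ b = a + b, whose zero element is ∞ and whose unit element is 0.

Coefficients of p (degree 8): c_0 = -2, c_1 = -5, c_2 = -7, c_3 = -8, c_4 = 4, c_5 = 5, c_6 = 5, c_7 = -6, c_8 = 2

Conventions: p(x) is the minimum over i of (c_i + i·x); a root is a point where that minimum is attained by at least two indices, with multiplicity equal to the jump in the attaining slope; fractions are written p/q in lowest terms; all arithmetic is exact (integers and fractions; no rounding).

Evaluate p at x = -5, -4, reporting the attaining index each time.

p(-5) = min(-2+0·(-5)=-2, -5+1·(-5)=-10, -7+2·(-5)=-17, -8+3·(-5)=-23, 4+4·(-5)=-16, 5+5·(-5)=-20, 5+6·(-5)=-25, -6+7·(-5)=-41, 2+8·(-5)=-38) = -41 (attained by i=7)
p(-4) = min(-2+0·(-4)=-2, -5+1·(-4)=-9, -7+2·(-4)=-15, -8+3·(-4)=-20, 4+4·(-4)=-12, 5+5·(-4)=-15, 5+6·(-4)=-19, -6+7·(-4)=-34, 2+8·(-4)=-30) = -34 (attained by i=7)
Answer: p(-5) = -41; p(-4) = -34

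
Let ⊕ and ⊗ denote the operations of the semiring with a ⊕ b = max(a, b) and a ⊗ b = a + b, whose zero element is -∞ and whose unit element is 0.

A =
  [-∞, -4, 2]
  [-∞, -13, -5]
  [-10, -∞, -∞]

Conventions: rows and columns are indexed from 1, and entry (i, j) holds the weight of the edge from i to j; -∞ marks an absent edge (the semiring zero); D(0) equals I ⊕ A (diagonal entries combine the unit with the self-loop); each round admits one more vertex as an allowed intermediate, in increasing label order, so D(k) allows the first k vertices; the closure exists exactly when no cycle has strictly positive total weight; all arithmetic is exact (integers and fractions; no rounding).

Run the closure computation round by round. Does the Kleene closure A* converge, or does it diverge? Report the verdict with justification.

D(0):
  [0, -4, 2]
  [-∞, 0, -5]
  [-10, -∞, 0]
D(1):
  [0, -4, 2]
  [-∞, 0, -5]
  [-10, -14, 0]
D(2):
  [0, -4, 2]
  [-∞, 0, -5]
  [-10, -14, 0]
D(3):
  [0, -4, 2]
  [-15, 0, -5]
  [-10, -14, 0]
Key observation: every diagonal entry stays at the unit through all rounds, so no improving cycle exists.
Answer: CONVERGES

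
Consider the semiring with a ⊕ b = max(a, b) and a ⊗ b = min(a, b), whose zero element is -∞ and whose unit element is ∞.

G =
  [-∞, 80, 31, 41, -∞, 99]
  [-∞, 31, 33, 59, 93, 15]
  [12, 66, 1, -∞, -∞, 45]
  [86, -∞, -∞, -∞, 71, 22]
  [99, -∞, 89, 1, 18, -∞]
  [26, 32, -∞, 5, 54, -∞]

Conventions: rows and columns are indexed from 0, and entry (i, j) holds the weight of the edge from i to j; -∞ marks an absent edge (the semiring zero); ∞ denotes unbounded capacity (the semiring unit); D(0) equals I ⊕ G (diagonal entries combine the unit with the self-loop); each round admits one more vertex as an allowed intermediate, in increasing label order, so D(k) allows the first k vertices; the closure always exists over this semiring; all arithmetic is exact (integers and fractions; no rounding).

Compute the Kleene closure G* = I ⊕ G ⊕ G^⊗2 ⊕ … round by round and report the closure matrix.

D(0):
  [∞, 80, 31, 41, -∞, 99]
  [-∞, ∞, 33, 59, 93, 15]
  [12, 66, ∞, -∞, -∞, 45]
  [86, -∞, -∞, ∞, 71, 22]
  [99, -∞, 89, 1, ∞, -∞]
  [26, 32, -∞, 5, 54, ∞]
D(1):
  [∞, 80, 31, 41, -∞, 99]
  [-∞, ∞, 33, 59, 93, 15]
  [12, 66, ∞, 12, -∞, 45]
  [86, 80, 31, ∞, 71, 86]
  [99, 80, 89, 41, ∞, 99]
  [26, 32, 26, 26, 54, ∞]
D(2):
  [∞, 80, 33, 59, 80, 99]
  [-∞, ∞, 33, 59, 93, 15]
  [12, 66, ∞, 59, 66, 45]
  [86, 80, 33, ∞, 80, 86]
  [99, 80, 89, 59, ∞, 99]
  [26, 32, 32, 32, 54, ∞]
D(3):
  [∞, 80, 33, 59, 80, 99]
  [12, ∞, 33, 59, 93, 33]
  [12, 66, ∞, 59, 66, 45]
  [86, 80, 33, ∞, 80, 86]
  [99, 80, 89, 59, ∞, 99]
  [26, 32, 32, 32, 54, ∞]
D(4):
  [∞, 80, 33, 59, 80, 99]
  [59, ∞, 33, 59, 93, 59]
  [59, 66, ∞, 59, 66, 59]
  [86, 80, 33, ∞, 80, 86]
  [99, 80, 89, 59, ∞, 99]
  [32, 32, 32, 32, 54, ∞]
D(5):
  [∞, 80, 80, 59, 80, 99]
  [93, ∞, 89, 59, 93, 93]
  [66, 66, ∞, 59, 66, 66]
  [86, 80, 80, ∞, 80, 86]
  [99, 80, 89, 59, ∞, 99]
  [54, 54, 54, 54, 54, ∞]
D(6):
  [∞, 80, 80, 59, 80, 99]
  [93, ∞, 89, 59, 93, 93]
  [66, 66, ∞, 59, 66, 66]
  [86, 80, 80, ∞, 80, 86]
  [99, 80, 89, 59, ∞, 99]
  [54, 54, 54, 54, 54, ∞]
Answer: G* = [[∞, 80, 80, 59, 80, 99], [93, ∞, 89, 59, 93, 93], [66, 66, ∞, 59, 66, 66], [86, 80, 80, ∞, 80, 86], [99, 80, 89, 59, ∞, 99], [54, 54, 54, 54, 54, ∞]]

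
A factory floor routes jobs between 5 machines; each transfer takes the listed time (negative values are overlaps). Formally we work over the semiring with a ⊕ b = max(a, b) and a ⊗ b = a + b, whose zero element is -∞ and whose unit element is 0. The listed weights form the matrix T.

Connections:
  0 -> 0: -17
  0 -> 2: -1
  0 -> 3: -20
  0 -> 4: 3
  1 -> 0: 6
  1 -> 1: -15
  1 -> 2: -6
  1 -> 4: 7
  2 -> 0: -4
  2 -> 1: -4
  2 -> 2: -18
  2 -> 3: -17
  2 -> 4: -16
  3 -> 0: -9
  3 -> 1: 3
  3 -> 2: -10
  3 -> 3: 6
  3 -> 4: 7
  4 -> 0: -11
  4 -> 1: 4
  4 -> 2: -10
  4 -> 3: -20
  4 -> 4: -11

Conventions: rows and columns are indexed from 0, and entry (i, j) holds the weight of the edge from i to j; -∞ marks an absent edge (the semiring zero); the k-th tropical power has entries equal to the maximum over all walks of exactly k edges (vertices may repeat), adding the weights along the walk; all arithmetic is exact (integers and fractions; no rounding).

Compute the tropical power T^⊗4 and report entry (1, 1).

T^⊗2:
  [-5, 7, -7, -14, -8]
  [-4, 11, 5, -13, 9]
  [2, -12, -5, -11, 3]
  [9, 11, -3, 12, 13]
  [10, -7, -2, -14, 11]
T^⊗3:
  [13, -4, 1, -8, 14]
  [17, 13, 5, -7, 18]
  [-6, 7, 1, -5, 5]
  [17, 17, 8, 18, 19]
  [0, 15, 9, -8, 13]
T^⊗4:
  [3, 18, 12, -2, 16]
  [19, 22, 16, -1, 20]
  [13, 9, 1, 1, 14]
  [23, 23, 16, 24, 25]
  [21, 17, 9, -2, 22]
Key observation: the optimum is the walk 1->4->1->4->1, with weight 7 + 4 + 7 + 4 = 22.
Optimal value attained by: walk 1->4->1->4->1.
Answer: (T^⊗4)[1][1] = 22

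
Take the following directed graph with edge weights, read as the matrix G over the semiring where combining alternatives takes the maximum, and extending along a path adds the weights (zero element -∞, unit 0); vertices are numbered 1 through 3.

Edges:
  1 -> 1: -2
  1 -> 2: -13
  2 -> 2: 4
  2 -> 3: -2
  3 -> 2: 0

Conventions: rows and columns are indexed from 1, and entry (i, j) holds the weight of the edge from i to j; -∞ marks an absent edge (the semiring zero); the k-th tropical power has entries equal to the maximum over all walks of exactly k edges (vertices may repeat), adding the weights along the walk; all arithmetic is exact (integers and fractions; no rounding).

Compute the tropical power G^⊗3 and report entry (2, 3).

G^⊗2:
  [-4, -9, -15]
  [-∞, 8, 2]
  [-∞, 4, -2]
G^⊗3:
  [-6, -5, -11]
  [-∞, 12, 6]
  [-∞, 8, 2]
Key observation: the optimum is the walk 2->2->2->3, with weight 4 + 4 + (-2) = 6.
Optimal value attained by: walk 2->2->2->3.
Answer: (G^⊗3)[2][3] = 6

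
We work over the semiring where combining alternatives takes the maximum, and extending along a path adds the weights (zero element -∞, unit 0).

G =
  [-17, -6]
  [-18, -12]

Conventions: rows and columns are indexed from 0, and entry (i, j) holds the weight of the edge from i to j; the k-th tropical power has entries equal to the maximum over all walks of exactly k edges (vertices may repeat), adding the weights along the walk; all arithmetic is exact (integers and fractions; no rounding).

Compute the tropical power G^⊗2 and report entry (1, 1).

G^⊗2:
  [-24, -18]
  [-30, -24]
Key observation: the optimum is the walk 1->0->1, with weight (-18) + (-6) = -24.
Optimal value attained by: walk 1->0->1.
Answer: (G^⊗2)[1][1] = -24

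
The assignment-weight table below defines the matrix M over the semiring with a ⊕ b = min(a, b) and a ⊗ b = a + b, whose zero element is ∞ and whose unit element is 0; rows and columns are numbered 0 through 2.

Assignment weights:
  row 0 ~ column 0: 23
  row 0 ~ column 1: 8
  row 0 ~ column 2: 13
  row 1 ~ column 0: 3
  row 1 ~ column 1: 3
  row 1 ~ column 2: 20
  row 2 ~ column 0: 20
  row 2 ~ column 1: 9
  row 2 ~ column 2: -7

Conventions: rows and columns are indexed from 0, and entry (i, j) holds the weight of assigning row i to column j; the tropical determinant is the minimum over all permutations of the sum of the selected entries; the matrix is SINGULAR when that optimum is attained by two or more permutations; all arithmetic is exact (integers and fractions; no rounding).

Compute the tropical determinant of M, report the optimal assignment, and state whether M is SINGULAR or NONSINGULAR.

σ = (0, 1, 2): 23 + 3 + (-7) = 19
σ = (0, 2, 1): 23 + 20 + 9 = 52
σ = (1, 0, 2): 8 + 3 + (-7) = 4
σ = (1, 2, 0): 8 + 20 + 20 = 48
σ = (2, 0, 1): 13 + 3 + 9 = 25
σ = (2, 1, 0): 13 + 3 + 20 = 36
Optimal value attained by: σ = (1, 0, 2).
Answer: det⊕(M) = 4; verdict: NONSINGULAR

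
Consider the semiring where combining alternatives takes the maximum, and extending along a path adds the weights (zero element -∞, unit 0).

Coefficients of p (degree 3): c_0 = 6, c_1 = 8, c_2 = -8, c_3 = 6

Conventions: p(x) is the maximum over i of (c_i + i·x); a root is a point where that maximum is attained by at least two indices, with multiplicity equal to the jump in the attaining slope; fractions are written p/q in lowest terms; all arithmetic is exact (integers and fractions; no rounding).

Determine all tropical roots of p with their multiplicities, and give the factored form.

hull edge (i=0, c=6) to (i=1, c=8): slope 2, span 1
hull edge (i=1, c=8) to (i=3, c=6): slope -1, span 2
Factored form: p(x) = 6 ⊗ (x ⊕ (-2)) ⊗ (x ⊕ 1) ⊗ (x ⊕ 1)
Answer: roots = -2 (mult 1), 1 (mult 2)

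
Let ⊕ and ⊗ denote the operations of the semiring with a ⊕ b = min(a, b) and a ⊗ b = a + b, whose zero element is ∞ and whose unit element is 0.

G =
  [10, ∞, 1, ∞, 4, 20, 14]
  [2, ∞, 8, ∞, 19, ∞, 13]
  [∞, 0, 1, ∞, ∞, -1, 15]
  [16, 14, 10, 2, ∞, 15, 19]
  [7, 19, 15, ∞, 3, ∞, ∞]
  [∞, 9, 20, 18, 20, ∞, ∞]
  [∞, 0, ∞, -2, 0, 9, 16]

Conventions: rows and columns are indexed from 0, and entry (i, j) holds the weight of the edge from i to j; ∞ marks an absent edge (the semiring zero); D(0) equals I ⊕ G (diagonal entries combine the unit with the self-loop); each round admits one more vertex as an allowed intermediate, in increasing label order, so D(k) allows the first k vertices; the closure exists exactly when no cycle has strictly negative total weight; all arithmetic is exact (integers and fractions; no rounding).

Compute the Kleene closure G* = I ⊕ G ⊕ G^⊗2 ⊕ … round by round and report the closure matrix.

D(0):
  [0, ∞, 1, ∞, 4, 20, 14]
  [2, 0, 8, ∞, 19, ∞, 13]
  [∞, 0, 0, ∞, ∞, -1, 15]
  [16, 14, 10, 0, ∞, 15, 19]
  [7, 19, 15, ∞, 0, ∞, ∞]
  [∞, 9, 20, 18, 20, 0, ∞]
  [∞, 0, ∞, -2, 0, 9, 0]
D(1):
  [0, ∞, 1, ∞, 4, 20, 14]
  [2, 0, 3, ∞, 6, 22, 13]
  [∞, 0, 0, ∞, ∞, -1, 15]
  [16, 14, 10, 0, 20, 15, 19]
  [7, 19, 8, ∞, 0, 27, 21]
  [∞, 9, 20, 18, 20, 0, ∞]
  [∞, 0, ∞, -2, 0, 9, 0]
D(2):
  [0, ∞, 1, ∞, 4, 20, 14]
  [2, 0, 3, ∞, 6, 22, 13]
  [2, 0, 0, ∞, 6, -1, 13]
  [16, 14, 10, 0, 20, 15, 19]
  [7, 19, 8, ∞, 0, 27, 21]
  [11, 9, 12, 18, 15, 0, 22]
  [2, 0, 3, -2, 0, 9, 0]
D(3):
  [0, 1, 1, ∞, 4, 0, 14]
  [2, 0, 3, ∞, 6, 2, 13]
  [2, 0, 0, ∞, 6, -1, 13]
  [12, 10, 10, 0, 16, 9, 19]
  [7, 8, 8, ∞, 0, 7, 21]
  [11, 9, 12, 18, 15, 0, 22]
  [2, 0, 3, -2, 0, 2, 0]
D(4):
  [0, 1, 1, ∞, 4, 0, 14]
  [2, 0, 3, ∞, 6, 2, 13]
  [2, 0, 0, ∞, 6, -1, 13]
  [12, 10, 10, 0, 16, 9, 19]
  [7, 8, 8, ∞, 0, 7, 21]
  [11, 9, 12, 18, 15, 0, 22]
  [2, 0, 3, -2, 0, 2, 0]
D(5):
  [0, 1, 1, ∞, 4, 0, 14]
  [2, 0, 3, ∞, 6, 2, 13]
  [2, 0, 0, ∞, 6, -1, 13]
  [12, 10, 10, 0, 16, 9, 19]
  [7, 8, 8, ∞, 0, 7, 21]
  [11, 9, 12, 18, 15, 0, 22]
  [2, 0, 3, -2, 0, 2, 0]
D(6):
  [0, 1, 1, 18, 4, 0, 14]
  [2, 0, 3, 20, 6, 2, 13]
  [2, 0, 0, 17, 6, -1, 13]
  [12, 10, 10, 0, 16, 9, 19]
  [7, 8, 8, 25, 0, 7, 21]
  [11, 9, 12, 18, 15, 0, 22]
  [2, 0, 3, -2, 0, 2, 0]
D(7):
  [0, 1, 1, 12, 4, 0, 14]
  [2, 0, 3, 11, 6, 2, 13]
  [2, 0, 0, 11, 6, -1, 13]
  [12, 10, 10, 0, 16, 9, 19]
  [7, 8, 8, 19, 0, 7, 21]
  [11, 9, 12, 18, 15, 0, 22]
  [2, 0, 3, -2, 0, 2, 0]
Answer: G* = [[0, 1, 1, 12, 4, 0, 14], [2, 0, 3, 11, 6, 2, 13], [2, 0, 0, 11, 6, -1, 13], [12, 10, 10, 0, 16, 9, 19], [7, 8, 8, 19, 0, 7, 21], [11, 9, 12, 18, 15, 0, 22], [2, 0, 3, -2, 0, 2, 0]]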